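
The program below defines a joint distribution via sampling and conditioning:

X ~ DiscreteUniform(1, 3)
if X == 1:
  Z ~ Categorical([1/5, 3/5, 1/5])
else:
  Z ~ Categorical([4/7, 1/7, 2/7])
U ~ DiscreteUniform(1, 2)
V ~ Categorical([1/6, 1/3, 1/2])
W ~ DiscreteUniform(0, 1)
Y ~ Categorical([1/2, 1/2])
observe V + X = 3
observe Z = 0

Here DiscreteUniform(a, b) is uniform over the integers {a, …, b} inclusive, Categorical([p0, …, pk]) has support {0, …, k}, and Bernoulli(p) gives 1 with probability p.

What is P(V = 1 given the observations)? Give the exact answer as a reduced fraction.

P(V = 1 | obs) = 40/81

Enumerate traces; 24 have nonzero weight after conditioning:
  (X=1, Z=0, U=1, V=2, W=0, Y=0) weight 1/240
  (X=1, Z=0, U=1, V=2, W=0, Y=1) weight 1/240
  (X=1, Z=0, U=1, V=2, W=1, Y=0) weight 1/240
  (X=1, Z=0, U=1, V=2, W=1, Y=1) weight 1/240
  (X=1, Z=0, U=2, V=2, W=0, Y=0) weight 1/240
  (X=1, Z=0, U=2, V=2, W=0, Y=1) weight 1/240
  (X=1, Z=0, U=2, V=2, W=1, Y=0) weight 1/240
  (X=1, Z=0, U=2, V=2, W=1, Y=1) weight 1/240
  (X=2, Z=0, U=1, V=1, W=0, Y=0) weight 1/126
  (X=3, Z=0, U=1, V=0, W=0, Y=0) weight 1/252
  … 14 more
Group by V:
  weight(V=0) = 2/63
  weight(V=1) = 4/63
  weight(V=2) = 1/30
Total weight = 2/63 + 4/63 + 1/30 = 9/70
P(V=0 | obs) = 2/63 / 9/70 = 20/81
P(V=1 | obs) = 4/63 / 9/70 = 40/81
P(V=2 | obs) = 1/30 / 9/70 = 7/27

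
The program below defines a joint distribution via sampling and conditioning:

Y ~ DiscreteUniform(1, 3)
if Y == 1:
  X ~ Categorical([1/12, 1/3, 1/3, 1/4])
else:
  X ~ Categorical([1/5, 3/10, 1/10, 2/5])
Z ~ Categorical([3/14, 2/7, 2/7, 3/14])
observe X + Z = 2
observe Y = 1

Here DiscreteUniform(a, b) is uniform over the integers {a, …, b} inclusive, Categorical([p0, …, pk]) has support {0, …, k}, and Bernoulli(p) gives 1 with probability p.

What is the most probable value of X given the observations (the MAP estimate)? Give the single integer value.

Enumerate traces; 3 have nonzero weight after conditioning:
  (Y=1, X=0, Z=2) weight 1/126
  (Y=1, X=1, Z=1) weight 2/63
  (Y=1, X=2, Z=0) weight 1/42
Group by X:
  weight(X=0) = 1/126
  weight(X=1) = 2/63
  weight(X=2) = 1/42
Total weight = 1/126 + 2/63 + 1/42 = 4/63
P(X=0 | obs) = 1/126 / 4/63 = 1/8
P(X=1 | obs) = 2/63 / 4/63 = 1/2
P(X=2 | obs) = 1/42 / 4/63 = 3/8
argmax = 1

argmax_v P(X = v | obs) = 1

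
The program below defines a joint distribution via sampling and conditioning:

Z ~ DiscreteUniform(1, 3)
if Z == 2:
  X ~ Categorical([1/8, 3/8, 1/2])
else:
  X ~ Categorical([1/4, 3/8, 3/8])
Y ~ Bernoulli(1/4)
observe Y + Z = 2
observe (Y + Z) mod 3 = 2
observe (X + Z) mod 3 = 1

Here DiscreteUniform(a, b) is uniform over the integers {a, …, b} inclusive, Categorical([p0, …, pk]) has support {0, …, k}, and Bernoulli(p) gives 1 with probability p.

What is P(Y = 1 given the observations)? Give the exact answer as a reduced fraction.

Enumerate traces; 2 have nonzero weight after conditioning:
  (Z=1, X=0, Y=1) weight 1/48
  (Z=2, X=2, Y=0) weight 1/8
Group by Y:
  weight(Y=0) = 1/8
  weight(Y=1) = 1/48
Total weight = 1/8 + 1/48 = 7/48
P(Y=0 | obs) = 1/8 / 7/48 = 6/7
P(Y=1 | obs) = 1/48 / 7/48 = 1/7

P(Y = 1 | obs) = 1/7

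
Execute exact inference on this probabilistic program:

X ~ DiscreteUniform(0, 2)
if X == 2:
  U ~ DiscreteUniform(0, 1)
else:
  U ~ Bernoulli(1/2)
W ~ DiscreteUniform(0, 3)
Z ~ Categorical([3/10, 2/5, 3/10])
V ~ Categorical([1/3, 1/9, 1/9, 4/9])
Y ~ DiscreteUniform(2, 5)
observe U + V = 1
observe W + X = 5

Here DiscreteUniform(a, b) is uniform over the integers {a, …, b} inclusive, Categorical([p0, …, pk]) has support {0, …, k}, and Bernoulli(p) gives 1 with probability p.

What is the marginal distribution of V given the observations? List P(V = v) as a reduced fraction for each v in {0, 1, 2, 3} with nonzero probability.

P(V=0) = 3/4, P(V=1) = 1/4

Enumerate traces; 24 have nonzero weight after conditioning:
  (X=2, U=0, W=3, Z=0, V=1, Y=2) weight 1/2880
  (X=2, U=0, W=3, Z=0, V=1, Y=3) weight 1/2880
  (X=2, U=0, W=3, Z=0, V=1, Y=4) weight 1/2880
  (X=2, U=0, W=3, Z=0, V=1, Y=5) weight 1/2880
  (X=2, U=0, W=3, Z=1, V=1, Y=2) weight 1/2160
  (X=2, U=0, W=3, Z=1, V=1, Y=3) weight 1/2160
  (X=2, U=0, W=3, Z=1, V=1, Y=4) weight 1/2160
  (X=2, U=0, W=3, Z=1, V=1, Y=5) weight 1/2160
  (X=2, U=1, W=3, Z=0, V=0, Y=2) weight 1/960
  … 15 more
Group by V:
  weight(V=0) = 1/72
  weight(V=1) = 1/216
Total weight = 1/72 + 1/216 = 1/54
P(V=0 | obs) = 1/72 / 1/54 = 3/4
P(V=1 | obs) = 1/216 / 1/54 = 1/4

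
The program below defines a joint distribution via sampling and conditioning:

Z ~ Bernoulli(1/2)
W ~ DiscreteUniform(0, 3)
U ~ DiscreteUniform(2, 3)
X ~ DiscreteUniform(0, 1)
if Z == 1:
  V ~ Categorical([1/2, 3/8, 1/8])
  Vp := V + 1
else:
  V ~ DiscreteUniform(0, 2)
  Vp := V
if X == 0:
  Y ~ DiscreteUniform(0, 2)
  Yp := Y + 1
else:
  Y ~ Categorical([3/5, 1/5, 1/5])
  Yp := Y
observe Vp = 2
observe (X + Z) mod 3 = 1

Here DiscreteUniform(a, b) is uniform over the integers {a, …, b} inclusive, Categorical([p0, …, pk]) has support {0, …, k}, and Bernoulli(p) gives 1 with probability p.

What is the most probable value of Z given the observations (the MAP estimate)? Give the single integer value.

Enumerate traces; 48 have nonzero weight after conditioning:
  (Z=0, W=0, U=2, X=1, V=2, Y=0) weight 1/160
  (Z=0, W=0, U=2, X=1, V=2, Y=1) weight 1/480
  (Z=0, W=0, U=2, X=1, V=2, Y=2) weight 1/480
  (Z=0, W=0, U=3, X=1, V=2, Y=0) weight 1/160
  (Z=0, W=0, U=3, X=1, V=2, Y=1) weight 1/480
  (Z=0, W=0, U=3, X=1, V=2, Y=2) weight 1/480
  (Z=0, W=1, U=2, X=1, V=2, Y=0) weight 1/160
  (Z=0, W=1, U=2, X=1, V=2, Y=1) weight 1/480
  (Z=1, W=0, U=2, X=0, V=1, Y=0) weight 1/256
  … 39 more
Group by Z:
  weight(Z=0) = 1/12
  weight(Z=1) = 3/32
Total weight = 1/12 + 3/32 = 17/96
P(Z=0 | obs) = 1/12 / 17/96 = 8/17
P(Z=1 | obs) = 3/32 / 17/96 = 9/17
argmax = 1

argmax_v P(Z = v | obs) = 1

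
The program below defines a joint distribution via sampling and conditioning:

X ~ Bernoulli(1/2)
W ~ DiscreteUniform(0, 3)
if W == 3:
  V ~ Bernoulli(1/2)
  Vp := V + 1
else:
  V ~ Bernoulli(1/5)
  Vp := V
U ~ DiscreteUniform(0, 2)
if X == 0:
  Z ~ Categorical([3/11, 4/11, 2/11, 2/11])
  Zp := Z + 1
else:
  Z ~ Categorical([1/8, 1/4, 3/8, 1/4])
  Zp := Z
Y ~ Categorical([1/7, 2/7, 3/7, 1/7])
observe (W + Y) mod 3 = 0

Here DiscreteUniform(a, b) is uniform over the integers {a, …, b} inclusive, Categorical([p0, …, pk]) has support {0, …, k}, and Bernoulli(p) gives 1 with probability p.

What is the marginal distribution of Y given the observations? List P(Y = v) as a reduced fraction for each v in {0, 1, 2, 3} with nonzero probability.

P(Y=0) = 2/9, P(Y=1) = 2/9, P(Y=2) = 1/3, P(Y=3) = 2/9

Enumerate traces; 288 have nonzero weight after conditioning:
  (X=0, W=0, V=0, U=0, Z=0, Y=0) weight 1/770
  (X=0, W=0, V=0, U=0, Z=0, Y=3) weight 1/770
  (X=0, W=0, V=0, U=0, Z=1, Y=0) weight 2/1155
  (X=0, W=0, V=0, U=0, Z=1, Y=3) weight 2/1155
  (X=0, W=0, V=0, U=0, Z=2, Y=0) weight 1/1155
  (X=0, W=0, V=0, U=0, Z=2, Y=3) weight 1/1155
  (X=0, W=0, V=0, U=0, Z=3, Y=0) weight 1/1155
  (X=0, W=0, V=0, U=0, Z=3, Y=3) weight 1/1155
  (X=0, W=1, V=0, U=0, Z=0, Y=2) weight 3/770
  (X=0, W=2, V=0, U=0, Z=0, Y=1) weight 1/385
  … 278 more
Group by Y:
  weight(Y=0) = 1/14
  weight(Y=1) = 1/14
  weight(Y=2) = 3/28
  weight(Y=3) = 1/14
Total weight = 1/14 + 1/14 + 3/28 + 1/14 = 9/28
P(Y=0 | obs) = 1/14 / 9/28 = 2/9
P(Y=1 | obs) = 1/14 / 9/28 = 2/9
P(Y=2 | obs) = 3/28 / 9/28 = 1/3
P(Y=3 | obs) = 1/14 / 9/28 = 2/9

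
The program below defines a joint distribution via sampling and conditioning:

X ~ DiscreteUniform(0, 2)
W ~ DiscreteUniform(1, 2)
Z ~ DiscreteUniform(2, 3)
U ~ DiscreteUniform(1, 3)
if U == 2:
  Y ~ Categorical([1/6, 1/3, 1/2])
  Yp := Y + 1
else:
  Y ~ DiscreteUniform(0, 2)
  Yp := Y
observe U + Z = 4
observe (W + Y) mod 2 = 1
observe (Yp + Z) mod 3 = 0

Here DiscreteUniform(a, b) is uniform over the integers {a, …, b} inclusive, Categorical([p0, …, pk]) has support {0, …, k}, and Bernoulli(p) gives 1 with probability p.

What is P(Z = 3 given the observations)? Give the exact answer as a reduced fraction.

Enumerate traces; 6 have nonzero weight after conditioning:
  (X=0, W=1, Z=2, U=2, Y=0) weight 1/216
  (X=0, W=1, Z=3, U=1, Y=0) weight 1/108
  (X=1, W=1, Z=2, U=2, Y=0) weight 1/216
  (X=1, W=1, Z=3, U=1, Y=0) weight 1/108
  (X=2, W=1, Z=2, U=2, Y=0) weight 1/216
  (X=2, W=1, Z=3, U=1, Y=0) weight 1/108
Group by Z:
  weight(Z=2) = 1/72
  weight(Z=3) = 1/36
Total weight = 1/72 + 1/36 = 1/24
P(Z=2 | obs) = 1/72 / 1/24 = 1/3
P(Z=3 | obs) = 1/36 / 1/24 = 2/3

P(Z = 3 | obs) = 2/3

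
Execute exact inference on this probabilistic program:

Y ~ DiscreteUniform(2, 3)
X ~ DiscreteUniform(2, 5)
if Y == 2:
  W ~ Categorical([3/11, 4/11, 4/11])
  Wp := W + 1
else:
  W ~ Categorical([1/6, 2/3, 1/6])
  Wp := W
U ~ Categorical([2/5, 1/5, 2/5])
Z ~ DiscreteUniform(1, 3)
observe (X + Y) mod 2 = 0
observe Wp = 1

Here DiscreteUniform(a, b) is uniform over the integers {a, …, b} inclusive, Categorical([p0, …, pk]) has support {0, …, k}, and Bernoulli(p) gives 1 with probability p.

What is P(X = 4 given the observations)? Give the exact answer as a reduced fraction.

P(X = 4 | obs) = 9/62

Enumerate traces; 36 have nonzero weight after conditioning:
  (Y=2, X=2, W=0, U=0, Z=1) weight 1/220
  (Y=2, X=2, W=0, U=0, Z=2) weight 1/220
  (Y=2, X=2, W=0, U=0, Z=3) weight 1/220
  (Y=2, X=2, W=0, U=1, Z=1) weight 1/440
  (Y=2, X=2, W=0, U=1, Z=2) weight 1/440
  (Y=2, X=2, W=0, U=1, Z=3) weight 1/440
  (Y=2, X=2, W=0, U=2, Z=1) weight 1/220
  (Y=2, X=2, W=0, U=2, Z=2) weight 1/220
  (Y=2, X=4, W=0, U=0, Z=1) weight 1/220
  (Y=3, X=3, W=1, U=0, Z=1) weight 1/90
  … 26 more
Group by X:
  weight(X=2) = 3/88
  weight(X=3) = 1/12
  weight(X=4) = 3/88
  weight(X=5) = 1/12
Total weight = 3/88 + 1/12 + 3/88 + 1/12 = 31/132
P(X=2 | obs) = 3/88 / 31/132 = 9/62
P(X=3 | obs) = 1/12 / 31/132 = 11/31
P(X=4 | obs) = 3/88 / 31/132 = 9/62
P(X=5 | obs) = 1/12 / 31/132 = 11/31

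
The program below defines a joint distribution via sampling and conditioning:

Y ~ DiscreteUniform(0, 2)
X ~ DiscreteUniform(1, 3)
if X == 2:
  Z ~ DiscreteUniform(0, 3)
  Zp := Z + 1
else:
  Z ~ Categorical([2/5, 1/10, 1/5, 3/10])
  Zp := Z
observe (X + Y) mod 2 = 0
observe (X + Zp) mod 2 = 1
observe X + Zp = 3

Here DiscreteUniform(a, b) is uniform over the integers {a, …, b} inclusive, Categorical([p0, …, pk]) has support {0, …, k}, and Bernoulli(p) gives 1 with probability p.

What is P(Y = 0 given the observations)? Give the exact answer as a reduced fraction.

Enumerate traces; 4 have nonzero weight after conditioning:
  (Y=0, X=2, Z=0) weight 1/36
  (Y=1, X=1, Z=2) weight 1/45
  (Y=1, X=3, Z=0) weight 2/45
  (Y=2, X=2, Z=0) weight 1/36
Group by Y:
  weight(Y=0) = 1/36
  weight(Y=1) = 1/15
  weight(Y=2) = 1/36
Total weight = 1/36 + 1/15 + 1/36 = 11/90
P(Y=0 | obs) = 1/36 / 11/90 = 5/22
P(Y=1 | obs) = 1/15 / 11/90 = 6/11
P(Y=2 | obs) = 1/36 / 11/90 = 5/22

P(Y = 0 | obs) = 5/22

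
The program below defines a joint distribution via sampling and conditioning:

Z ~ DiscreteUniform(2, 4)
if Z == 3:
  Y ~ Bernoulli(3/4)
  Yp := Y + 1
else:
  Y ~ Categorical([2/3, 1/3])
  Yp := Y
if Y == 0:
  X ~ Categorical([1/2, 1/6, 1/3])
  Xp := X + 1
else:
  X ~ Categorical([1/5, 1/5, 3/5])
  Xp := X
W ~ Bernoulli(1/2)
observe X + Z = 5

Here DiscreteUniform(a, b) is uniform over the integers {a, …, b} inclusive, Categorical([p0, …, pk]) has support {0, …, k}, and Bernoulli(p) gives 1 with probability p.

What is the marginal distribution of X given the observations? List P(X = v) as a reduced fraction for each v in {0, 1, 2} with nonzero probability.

P(X=1) = 1/4, P(X=2) = 3/4

Enumerate traces; 8 have nonzero weight after conditioning:
  (Z=3, Y=0, X=2, W=0) weight 1/72
  (Z=3, Y=0, X=2, W=1) weight 1/72
  (Z=3, Y=1, X=2, W=0) weight 3/40
  (Z=3, Y=1, X=2, W=1) weight 3/40
  (Z=4, Y=0, X=1, W=0) weight 1/54
  (Z=4, Y=0, X=1, W=1) weight 1/54
  (Z=4, Y=1, X=1, W=0) weight 1/90
  (Z=4, Y=1, X=1, W=1) weight 1/90
Group by X:
  weight(X=1) = 8/135
  weight(X=2) = 8/45
Total weight = 8/135 + 8/45 = 32/135
P(X=1 | obs) = 8/135 / 32/135 = 1/4
P(X=2 | obs) = 8/45 / 32/135 = 3/4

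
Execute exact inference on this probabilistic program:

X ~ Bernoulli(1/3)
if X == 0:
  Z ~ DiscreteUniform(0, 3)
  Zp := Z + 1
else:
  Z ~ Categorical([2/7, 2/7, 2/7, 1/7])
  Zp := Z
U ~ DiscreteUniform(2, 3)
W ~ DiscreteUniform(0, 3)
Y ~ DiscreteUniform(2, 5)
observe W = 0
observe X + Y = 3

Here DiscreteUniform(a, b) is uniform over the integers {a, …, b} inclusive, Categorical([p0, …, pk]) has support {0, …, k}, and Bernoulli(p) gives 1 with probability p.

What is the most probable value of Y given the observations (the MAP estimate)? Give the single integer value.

Enumerate traces; 16 have nonzero weight after conditioning:
  (X=0, Z=0, U=2, W=0, Y=3) weight 1/192
  (X=0, Z=0, U=3, W=0, Y=3) weight 1/192
  (X=0, Z=1, U=2, W=0, Y=3) weight 1/192
  (X=0, Z=1, U=3, W=0, Y=3) weight 1/192
  (X=0, Z=2, U=2, W=0, Y=3) weight 1/192
  (X=0, Z=2, U=3, W=0, Y=3) weight 1/192
  (X=0, Z=3, U=2, W=0, Y=3) weight 1/192
  (X=0, Z=3, U=3, W=0, Y=3) weight 1/192
  (X=1, Z=0, U=2, W=0, Y=2) weight 1/336
  … 7 more
Group by Y:
  weight(Y=2) = 1/48
  weight(Y=3) = 1/24
Total weight = 1/48 + 1/24 = 1/16
P(Y=2 | obs) = 1/48 / 1/16 = 1/3
P(Y=3 | obs) = 1/24 / 1/16 = 2/3
argmax = 3

argmax_v P(Y = v | obs) = 3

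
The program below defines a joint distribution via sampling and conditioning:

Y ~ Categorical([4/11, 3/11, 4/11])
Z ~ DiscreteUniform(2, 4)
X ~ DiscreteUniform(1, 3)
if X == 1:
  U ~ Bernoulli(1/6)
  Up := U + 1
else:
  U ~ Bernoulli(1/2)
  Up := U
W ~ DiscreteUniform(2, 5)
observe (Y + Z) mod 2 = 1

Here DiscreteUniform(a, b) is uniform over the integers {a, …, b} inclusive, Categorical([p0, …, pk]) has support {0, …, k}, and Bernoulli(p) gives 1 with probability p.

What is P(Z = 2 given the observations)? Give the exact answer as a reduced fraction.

P(Z = 2 | obs) = 3/14

Enumerate traces; 96 have nonzero weight after conditioning:
  (Y=0, Z=3, X=1, U=0, W=2) weight 5/594
  (Y=0, Z=3, X=1, U=0, W=3) weight 5/594
  (Y=0, Z=3, X=1, U=0, W=4) weight 5/594
  (Y=0, Z=3, X=1, U=0, W=5) weight 5/594
  (Y=0, Z=3, X=1, U=1, W=2) weight 1/594
  (Y=0, Z=3, X=1, U=1, W=3) weight 1/594
  (Y=0, Z=3, X=1, U=1, W=4) weight 1/594
  (Y=0, Z=3, X=1, U=1, W=5) weight 1/594
  (Y=1, Z=2, X=1, U=0, W=2) weight 5/792
  (Y=1, Z=4, X=1, U=0, W=2) weight 5/792
  … 86 more
Group by Z:
  weight(Z=2) = 1/11
  weight(Z=3) = 8/33
  weight(Z=4) = 1/11
Total weight = 1/11 + 8/33 + 1/11 = 14/33
P(Z=2 | obs) = 1/11 / 14/33 = 3/14
P(Z=3 | obs) = 8/33 / 14/33 = 4/7
P(Z=4 | obs) = 1/11 / 14/33 = 3/14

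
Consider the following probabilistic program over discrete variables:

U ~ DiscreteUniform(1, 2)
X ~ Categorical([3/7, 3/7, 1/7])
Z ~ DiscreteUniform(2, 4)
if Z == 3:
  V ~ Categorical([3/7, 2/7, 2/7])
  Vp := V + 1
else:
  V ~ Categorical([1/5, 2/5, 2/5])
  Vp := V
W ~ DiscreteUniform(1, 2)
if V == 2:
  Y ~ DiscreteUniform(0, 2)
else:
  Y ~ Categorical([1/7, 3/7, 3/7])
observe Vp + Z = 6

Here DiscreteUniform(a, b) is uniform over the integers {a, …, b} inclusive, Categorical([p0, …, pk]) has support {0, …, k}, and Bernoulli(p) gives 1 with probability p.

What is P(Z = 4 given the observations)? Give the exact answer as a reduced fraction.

Enumerate traces; 72 have nonzero weight after conditioning:
  (U=1, X=0, Z=3, V=2, W=1, Y=0) weight 1/294
  (U=1, X=0, Z=3, V=2, W=1, Y=1) weight 1/294
  (U=1, X=0, Z=3, V=2, W=1, Y=2) weight 1/294
  (U=1, X=0, Z=3, V=2, W=2, Y=0) weight 1/294
  (U=1, X=0, Z=3, V=2, W=2, Y=1) weight 1/294
  (U=1, X=0, Z=3, V=2, W=2, Y=2) weight 1/294
  (U=1, X=0, Z=4, V=2, W=1, Y=0) weight 1/210
  (U=1, X=0, Z=4, V=2, W=1, Y=1) weight 1/210
  … 64 more
Group by Z:
  weight(Z=3) = 2/21
  weight(Z=4) = 2/15
Total weight = 2/21 + 2/15 = 8/35
P(Z=3 | obs) = 2/21 / 8/35 = 5/12
P(Z=4 | obs) = 2/15 / 8/35 = 7/12

P(Z = 4 | obs) = 7/12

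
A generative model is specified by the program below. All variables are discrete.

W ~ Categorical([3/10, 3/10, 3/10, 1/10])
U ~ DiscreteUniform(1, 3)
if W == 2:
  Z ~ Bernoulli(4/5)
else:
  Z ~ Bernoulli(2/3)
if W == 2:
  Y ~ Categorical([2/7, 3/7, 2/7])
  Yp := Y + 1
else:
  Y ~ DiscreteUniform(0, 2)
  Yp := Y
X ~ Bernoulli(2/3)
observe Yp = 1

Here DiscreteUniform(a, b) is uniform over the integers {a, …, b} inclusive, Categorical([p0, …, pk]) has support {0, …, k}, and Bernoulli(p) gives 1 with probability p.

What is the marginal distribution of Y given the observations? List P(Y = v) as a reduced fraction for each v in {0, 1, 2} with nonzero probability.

P(Y=0) = 18/67, P(Y=1) = 49/67

Enumerate traces; 48 have nonzero weight after conditioning:
  (W=0, U=1, Z=0, Y=1, X=0) weight 1/270
  (W=0, U=1, Z=0, Y=1, X=1) weight 1/135
  (W=0, U=1, Z=1, Y=1, X=0) weight 1/135
  (W=0, U=1, Z=1, Y=1, X=1) weight 2/135
  (W=0, U=2, Z=0, Y=1, X=0) weight 1/270
  (W=0, U=2, Z=0, Y=1, X=1) weight 1/135
  (W=0, U=2, Z=1, Y=1, X=0) weight 1/135
  (W=0, U=2, Z=1, Y=1, X=1) weight 2/135
  (W=2, U=1, Z=0, Y=0, X=0) weight 1/525
  … 39 more
Group by Y:
  weight(Y=0) = 3/35
  weight(Y=1) = 7/30
Total weight = 3/35 + 7/30 = 67/210
P(Y=0 | obs) = 3/35 / 67/210 = 18/67
P(Y=1 | obs) = 7/30 / 67/210 = 49/67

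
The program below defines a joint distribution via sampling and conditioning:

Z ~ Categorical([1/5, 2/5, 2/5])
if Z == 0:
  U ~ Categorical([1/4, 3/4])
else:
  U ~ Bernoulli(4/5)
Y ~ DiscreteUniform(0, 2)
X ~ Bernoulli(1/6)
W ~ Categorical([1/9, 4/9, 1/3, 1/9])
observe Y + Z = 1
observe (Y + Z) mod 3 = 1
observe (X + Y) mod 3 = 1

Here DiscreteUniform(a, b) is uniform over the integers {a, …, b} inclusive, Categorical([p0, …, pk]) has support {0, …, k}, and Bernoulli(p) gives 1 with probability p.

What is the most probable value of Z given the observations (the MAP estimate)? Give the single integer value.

Enumerate traces; 16 have nonzero weight after conditioning:
  (Z=0, U=0, Y=1, X=0, W=0) weight 1/648
  (Z=0, U=0, Y=1, X=0, W=1) weight 1/162
  (Z=0, U=0, Y=1, X=0, W=2) weight 1/216
  (Z=0, U=0, Y=1, X=0, W=3) weight 1/648
  (Z=0, U=1, Y=1, X=0, W=0) weight 1/216
  (Z=0, U=1, Y=1, X=0, W=1) weight 1/54
  (Z=0, U=1, Y=1, X=0, W=2) weight 1/72
  (Z=0, U=1, Y=1, X=0, W=3) weight 1/216
  (Z=1, U=0, Y=0, X=1, W=0) weight 1/2025
  … 7 more
Group by Z:
  weight(Z=0) = 1/18
  weight(Z=1) = 1/45
Total weight = 1/18 + 1/45 = 7/90
P(Z=0 | obs) = 1/18 / 7/90 = 5/7
P(Z=1 | obs) = 1/45 / 7/90 = 2/7
argmax = 0

argmax_v P(Z = v | obs) = 0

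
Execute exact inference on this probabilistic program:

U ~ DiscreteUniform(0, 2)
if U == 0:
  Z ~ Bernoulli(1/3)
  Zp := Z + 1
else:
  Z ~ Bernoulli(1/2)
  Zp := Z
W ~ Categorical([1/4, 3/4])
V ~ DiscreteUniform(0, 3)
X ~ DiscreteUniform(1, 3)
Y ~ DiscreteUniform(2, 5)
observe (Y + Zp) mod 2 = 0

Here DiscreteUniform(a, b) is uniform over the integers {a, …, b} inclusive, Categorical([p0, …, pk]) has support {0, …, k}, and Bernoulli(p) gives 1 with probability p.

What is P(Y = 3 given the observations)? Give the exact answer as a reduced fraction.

Enumerate traces; 288 have nonzero weight after conditioning:
  (U=0, Z=0, W=0, V=0, X=1, Y=3) weight 1/864
  (U=0, Z=0, W=0, V=0, X=1, Y=5) weight 1/864
  (U=0, Z=0, W=0, V=0, X=2, Y=3) weight 1/864
  (U=0, Z=0, W=0, V=0, X=2, Y=5) weight 1/864
  (U=0, Z=0, W=0, V=0, X=3, Y=3) weight 1/864
  (U=0, Z=0, W=0, V=0, X=3, Y=5) weight 1/864
  (U=0, Z=0, W=0, V=1, X=1, Y=3) weight 1/864
  (U=0, Z=0, W=0, V=1, X=1, Y=5) weight 1/864
  (U=0, Z=1, W=0, V=0, X=1, Y=2) weight 1/1728
  (U=0, Z=1, W=0, V=0, X=1, Y=4) weight 1/1728
  … 278 more
Group by Y:
  weight(Y=2) = 1/9
  weight(Y=3) = 5/36
  weight(Y=4) = 1/9
  weight(Y=5) = 5/36
Total weight = 1/9 + 5/36 + 1/9 + 5/36 = 1/2
P(Y=2 | obs) = 1/9 / 1/2 = 2/9
P(Y=3 | obs) = 5/36 / 1/2 = 5/18
P(Y=4 | obs) = 1/9 / 1/2 = 2/9
P(Y=5 | obs) = 5/36 / 1/2 = 5/18

P(Y = 3 | obs) = 5/18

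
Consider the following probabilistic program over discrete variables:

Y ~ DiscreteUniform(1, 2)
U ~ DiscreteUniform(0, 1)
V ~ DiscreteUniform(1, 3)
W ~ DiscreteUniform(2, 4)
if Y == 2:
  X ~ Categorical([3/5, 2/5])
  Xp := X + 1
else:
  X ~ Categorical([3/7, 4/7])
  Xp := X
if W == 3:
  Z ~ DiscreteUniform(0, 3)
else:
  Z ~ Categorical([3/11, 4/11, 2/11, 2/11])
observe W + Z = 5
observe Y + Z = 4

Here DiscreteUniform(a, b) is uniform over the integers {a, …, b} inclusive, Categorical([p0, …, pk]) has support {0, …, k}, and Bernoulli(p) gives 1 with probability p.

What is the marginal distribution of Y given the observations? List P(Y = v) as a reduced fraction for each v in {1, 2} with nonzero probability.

P(Y=1) = 8/19, P(Y=2) = 11/19

Enumerate traces; 24 have nonzero weight after conditioning:
  (Y=1, U=0, V=1, W=2, X=0, Z=3) weight 1/462
  (Y=1, U=0, V=1, W=2, X=1, Z=3) weight 2/693
  (Y=1, U=0, V=2, W=2, X=0, Z=3) weight 1/462
  (Y=1, U=0, V=2, W=2, X=1, Z=3) weight 2/693
  (Y=1, U=0, V=3, W=2, X=0, Z=3) weight 1/462
  (Y=1, U=0, V=3, W=2, X=1, Z=3) weight 2/693
  (Y=1, U=1, V=1, W=2, X=0, Z=3) weight 1/462
  (Y=1, U=1, V=1, W=2, X=1, Z=3) weight 2/693
  (Y=2, U=0, V=1, W=3, X=0, Z=2) weight 1/240
  … 15 more
Group by Y:
  weight(Y=1) = 1/33
  weight(Y=2) = 1/24
Total weight = 1/33 + 1/24 = 19/264
P(Y=1 | obs) = 1/33 / 19/264 = 8/19
P(Y=2 | obs) = 1/24 / 19/264 = 11/19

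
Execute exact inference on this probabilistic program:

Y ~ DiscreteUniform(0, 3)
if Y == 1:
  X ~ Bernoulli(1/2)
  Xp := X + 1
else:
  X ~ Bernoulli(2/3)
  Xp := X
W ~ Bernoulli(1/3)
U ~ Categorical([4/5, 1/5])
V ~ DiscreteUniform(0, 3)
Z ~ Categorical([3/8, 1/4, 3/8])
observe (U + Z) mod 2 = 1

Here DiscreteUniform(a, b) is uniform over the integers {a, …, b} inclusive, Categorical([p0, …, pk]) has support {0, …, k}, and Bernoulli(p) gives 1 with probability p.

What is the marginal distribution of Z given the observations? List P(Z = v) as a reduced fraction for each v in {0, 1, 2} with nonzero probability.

P(Z=0) = 3/14, P(Z=1) = 4/7, P(Z=2) = 3/14

Enumerate traces; 192 have nonzero weight after conditioning:
  (Y=0, X=0, W=0, U=0, V=0, Z=1) weight 1/360
  (Y=0, X=0, W=0, U=0, V=1, Z=1) weight 1/360
  (Y=0, X=0, W=0, U=0, V=2, Z=1) weight 1/360
  (Y=0, X=0, W=0, U=0, V=3, Z=1) weight 1/360
  (Y=0, X=0, W=0, U=1, V=0, Z=0) weight 1/960
  (Y=0, X=0, W=0, U=1, V=0, Z=2) weight 1/960
  (Y=0, X=0, W=0, U=1, V=1, Z=0) weight 1/960
  (Y=0, X=0, W=0, U=1, V=1, Z=2) weight 1/960
  … 184 more
Group by Z:
  weight(Z=0) = 3/40
  weight(Z=1) = 1/5
  weight(Z=2) = 3/40
Total weight = 3/40 + 1/5 + 3/40 = 7/20
P(Z=0 | obs) = 3/40 / 7/20 = 3/14
P(Z=1 | obs) = 1/5 / 7/20 = 4/7
P(Z=2 | obs) = 3/40 / 7/20 = 3/14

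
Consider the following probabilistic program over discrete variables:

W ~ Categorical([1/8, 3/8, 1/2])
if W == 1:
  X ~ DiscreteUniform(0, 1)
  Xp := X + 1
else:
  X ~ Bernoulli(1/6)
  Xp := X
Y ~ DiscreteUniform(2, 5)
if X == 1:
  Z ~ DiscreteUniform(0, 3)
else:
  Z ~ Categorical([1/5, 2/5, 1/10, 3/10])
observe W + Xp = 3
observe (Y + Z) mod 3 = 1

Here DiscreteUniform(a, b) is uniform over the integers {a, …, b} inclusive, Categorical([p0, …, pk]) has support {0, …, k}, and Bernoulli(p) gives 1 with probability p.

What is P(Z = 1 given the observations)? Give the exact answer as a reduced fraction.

P(Z = 1 | obs) = 1/5

Enumerate traces; 10 have nonzero weight after conditioning:
  (W=1, X=1, Y=2, Z=2) weight 3/256
  (W=1, X=1, Y=3, Z=1) weight 3/256
  (W=1, X=1, Y=4, Z=0) weight 3/256
  (W=1, X=1, Y=4, Z=3) weight 3/256
  (W=1, X=1, Y=5, Z=2) weight 3/256
  (W=2, X=1, Y=2, Z=2) weight 1/192
  (W=2, X=1, Y=3, Z=1) weight 1/192
  (W=2, X=1, Y=4, Z=0) weight 1/192
  … 2 more
Group by Z:
  weight(Z=0) = 13/768
  weight(Z=1) = 13/768
  weight(Z=2) = 13/384
  weight(Z=3) = 13/768
Total weight = 13/768 + 13/768 + 13/384 + 13/768 = 65/768
P(Z=0 | obs) = 13/768 / 65/768 = 1/5
P(Z=1 | obs) = 13/768 / 65/768 = 1/5
P(Z=2 | obs) = 13/384 / 65/768 = 2/5
P(Z=3 | obs) = 13/768 / 65/768 = 1/5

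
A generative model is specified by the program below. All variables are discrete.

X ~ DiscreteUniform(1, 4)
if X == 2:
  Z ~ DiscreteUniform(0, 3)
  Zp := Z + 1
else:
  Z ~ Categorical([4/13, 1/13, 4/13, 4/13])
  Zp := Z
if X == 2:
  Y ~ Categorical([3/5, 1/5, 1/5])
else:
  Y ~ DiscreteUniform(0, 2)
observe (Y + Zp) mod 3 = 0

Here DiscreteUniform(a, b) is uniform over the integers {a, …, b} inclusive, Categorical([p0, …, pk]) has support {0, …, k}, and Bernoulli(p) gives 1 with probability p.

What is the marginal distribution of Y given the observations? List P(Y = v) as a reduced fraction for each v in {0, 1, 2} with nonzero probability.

Enumerate traces; 16 have nonzero weight after conditioning:
  (X=1, Z=0, Y=0) weight 1/39
  (X=1, Z=1, Y=2) weight 1/156
  (X=1, Z=2, Y=1) weight 1/39
  (X=1, Z=3, Y=0) weight 1/39
  (X=2, Z=0, Y=2) weight 1/80
  (X=2, Z=1, Y=1) weight 1/80
  (X=2, Z=2, Y=0) weight 3/80
  (X=2, Z=3, Y=2) weight 1/80
  … 8 more
Group by Y:
  weight(Y=0) = 199/1040
  weight(Y=1) = 93/1040
  weight(Y=2) = 23/520
Total weight = 199/1040 + 93/1040 + 23/520 = 13/40
P(Y=0 | obs) = 199/1040 / 13/40 = 199/338
P(Y=1 | obs) = 93/1040 / 13/40 = 93/338
P(Y=2 | obs) = 23/520 / 13/40 = 23/169

P(Y=0) = 199/338, P(Y=1) = 93/338, P(Y=2) = 23/169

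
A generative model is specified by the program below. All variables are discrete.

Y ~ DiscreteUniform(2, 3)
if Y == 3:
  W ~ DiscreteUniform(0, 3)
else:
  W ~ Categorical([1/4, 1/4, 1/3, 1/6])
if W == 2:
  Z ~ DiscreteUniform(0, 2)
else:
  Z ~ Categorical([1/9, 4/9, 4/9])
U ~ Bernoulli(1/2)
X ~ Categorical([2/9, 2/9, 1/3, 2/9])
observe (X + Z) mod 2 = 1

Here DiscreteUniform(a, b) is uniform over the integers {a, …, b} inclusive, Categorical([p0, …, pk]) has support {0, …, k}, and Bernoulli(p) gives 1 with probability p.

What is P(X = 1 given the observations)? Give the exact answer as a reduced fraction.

Enumerate traces; 96 have nonzero weight after conditioning:
  (Y=2, W=0, Z=0, U=0, X=1) weight 1/648
  (Y=2, W=0, Z=0, U=0, X=3) weight 1/648
  (Y=2, W=0, Z=0, U=1, X=1) weight 1/648
  (Y=2, W=0, Z=0, U=1, X=3) weight 1/648
  (Y=2, W=0, Z=1, U=0, X=0) weight 1/162
  (Y=2, W=0, Z=1, U=0, X=2) weight 1/108
  (Y=2, W=0, Z=1, U=1, X=0) weight 1/162
  (Y=2, W=0, Z=1, U=1, X=2) weight 1/108
  … 88 more
Group by X:
  weight(X=0) = 89/972
  weight(X=1) = 127/972
  weight(X=2) = 89/648
  weight(X=3) = 127/972
Total weight = 89/972 + 127/972 + 89/648 + 127/972 = 953/1944
P(X=0 | obs) = 89/972 / 953/1944 = 178/953
P(X=1 | obs) = 127/972 / 953/1944 = 254/953
P(X=2 | obs) = 89/648 / 953/1944 = 267/953
P(X=3 | obs) = 127/972 / 953/1944 = 254/953

P(X = 1 | obs) = 254/953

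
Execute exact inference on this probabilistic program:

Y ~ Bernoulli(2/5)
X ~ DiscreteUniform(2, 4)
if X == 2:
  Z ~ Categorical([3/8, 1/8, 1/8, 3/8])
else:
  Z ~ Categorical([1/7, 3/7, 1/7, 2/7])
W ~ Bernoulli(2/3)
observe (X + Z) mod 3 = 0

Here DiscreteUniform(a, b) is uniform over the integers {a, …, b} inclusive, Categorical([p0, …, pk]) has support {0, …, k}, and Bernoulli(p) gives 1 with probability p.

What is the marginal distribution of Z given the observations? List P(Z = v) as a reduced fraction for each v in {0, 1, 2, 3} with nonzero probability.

P(Z=0) = 8/39, P(Z=1) = 7/39, P(Z=2) = 8/39, P(Z=3) = 16/39

Enumerate traces; 16 have nonzero weight after conditioning:
  (Y=0, X=2, Z=1, W=0) weight 1/120
  (Y=0, X=2, Z=1, W=1) weight 1/60
  (Y=0, X=3, Z=0, W=0) weight 1/105
  (Y=0, X=3, Z=0, W=1) weight 2/105
  (Y=0, X=3, Z=3, W=0) weight 2/105
  (Y=0, X=3, Z=3, W=1) weight 4/105
  (Y=0, X=4, Z=2, W=0) weight 1/105
  (Y=0, X=4, Z=2, W=1) weight 2/105
  … 8 more
Group by Z:
  weight(Z=0) = 1/21
  weight(Z=1) = 1/24
  weight(Z=2) = 1/21
  weight(Z=3) = 2/21
Total weight = 1/21 + 1/24 + 1/21 + 2/21 = 13/56
P(Z=0 | obs) = 1/21 / 13/56 = 8/39
P(Z=1 | obs) = 1/24 / 13/56 = 7/39
P(Z=2 | obs) = 1/21 / 13/56 = 8/39
P(Z=3 | obs) = 2/21 / 13/56 = 16/39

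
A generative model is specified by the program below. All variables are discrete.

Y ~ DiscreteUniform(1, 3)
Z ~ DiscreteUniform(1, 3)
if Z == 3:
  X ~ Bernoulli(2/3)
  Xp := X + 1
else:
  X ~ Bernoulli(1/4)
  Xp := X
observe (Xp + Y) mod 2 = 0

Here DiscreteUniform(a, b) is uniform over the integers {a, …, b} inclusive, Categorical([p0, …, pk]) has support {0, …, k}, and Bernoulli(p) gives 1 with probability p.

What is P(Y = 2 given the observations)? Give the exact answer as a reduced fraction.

P(Y = 2 | obs) = 13/23

Enumerate traces; 9 have nonzero weight after conditioning:
  (Y=1, Z=1, X=1) weight 1/36
  (Y=1, Z=2, X=1) weight 1/36
  (Y=1, Z=3, X=0) weight 1/27
  (Y=2, Z=1, X=0) weight 1/12
  (Y=2, Z=2, X=0) weight 1/12
  (Y=2, Z=3, X=1) weight 2/27
  (Y=3, Z=1, X=1) weight 1/36
  (Y=3, Z=2, X=1) weight 1/36
  … 1 more
Group by Y:
  weight(Y=1) = 5/54
  weight(Y=2) = 13/54
  weight(Y=3) = 5/54
Total weight = 5/54 + 13/54 + 5/54 = 23/54
P(Y=1 | obs) = 5/54 / 23/54 = 5/23
P(Y=2 | obs) = 13/54 / 23/54 = 13/23
P(Y=3 | obs) = 5/54 / 23/54 = 5/23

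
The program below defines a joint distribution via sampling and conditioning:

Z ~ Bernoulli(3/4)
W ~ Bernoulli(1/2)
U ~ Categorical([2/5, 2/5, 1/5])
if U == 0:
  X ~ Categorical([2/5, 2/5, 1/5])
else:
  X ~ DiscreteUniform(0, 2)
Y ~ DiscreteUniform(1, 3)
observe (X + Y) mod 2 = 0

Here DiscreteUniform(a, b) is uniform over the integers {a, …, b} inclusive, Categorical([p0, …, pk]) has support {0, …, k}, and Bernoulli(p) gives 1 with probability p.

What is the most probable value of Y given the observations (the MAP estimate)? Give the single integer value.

argmax_v P(Y = v | obs) = 2

Enumerate traces; 48 have nonzero weight after conditioning:
  (Z=0, W=0, U=0, X=0, Y=2) weight 1/150
  (Z=0, W=0, U=0, X=1, Y=1) weight 1/150
  (Z=0, W=0, U=0, X=1, Y=3) weight 1/150
  (Z=0, W=0, U=0, X=2, Y=2) weight 1/300
  (Z=0, W=0, U=1, X=0, Y=2) weight 1/180
  (Z=0, W=0, U=1, X=1, Y=1) weight 1/180
  (Z=0, W=0, U=1, X=1, Y=3) weight 1/180
  (Z=0, W=0, U=1, X=2, Y=2) weight 1/180
  … 40 more
Group by Y:
  weight(Y=1) = 3/25
  weight(Y=2) = 16/75
  weight(Y=3) = 3/25
Total weight = 3/25 + 16/75 + 3/25 = 34/75
P(Y=1 | obs) = 3/25 / 34/75 = 9/34
P(Y=2 | obs) = 16/75 / 34/75 = 8/17
P(Y=3 | obs) = 3/25 / 34/75 = 9/34
argmax = 2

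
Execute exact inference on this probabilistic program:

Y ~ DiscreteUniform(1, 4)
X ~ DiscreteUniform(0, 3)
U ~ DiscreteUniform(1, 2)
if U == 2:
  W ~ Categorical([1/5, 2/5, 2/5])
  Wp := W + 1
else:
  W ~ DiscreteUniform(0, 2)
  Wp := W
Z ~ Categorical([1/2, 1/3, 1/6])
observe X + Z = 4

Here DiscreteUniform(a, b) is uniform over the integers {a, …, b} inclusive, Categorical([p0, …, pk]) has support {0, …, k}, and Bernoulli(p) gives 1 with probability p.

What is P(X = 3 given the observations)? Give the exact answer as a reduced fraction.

Enumerate traces; 48 have nonzero weight after conditioning:
  (Y=1, X=2, U=1, W=0, Z=2) weight 1/576
  (Y=1, X=2, U=1, W=1, Z=2) weight 1/576
  (Y=1, X=2, U=1, W=2, Z=2) weight 1/576
  (Y=1, X=2, U=2, W=0, Z=2) weight 1/960
  (Y=1, X=2, U=2, W=1, Z=2) weight 1/480
  (Y=1, X=2, U=2, W=2, Z=2) weight 1/480
  (Y=1, X=3, U=1, W=0, Z=1) weight 1/288
  (Y=1, X=3, U=1, W=1, Z=1) weight 1/288
  … 40 more
Group by X:
  weight(X=2) = 1/24
  weight(X=3) = 1/12
Total weight = 1/24 + 1/12 = 1/8
P(X=2 | obs) = 1/24 / 1/8 = 1/3
P(X=3 | obs) = 1/12 / 1/8 = 2/3

P(X = 3 | obs) = 2/3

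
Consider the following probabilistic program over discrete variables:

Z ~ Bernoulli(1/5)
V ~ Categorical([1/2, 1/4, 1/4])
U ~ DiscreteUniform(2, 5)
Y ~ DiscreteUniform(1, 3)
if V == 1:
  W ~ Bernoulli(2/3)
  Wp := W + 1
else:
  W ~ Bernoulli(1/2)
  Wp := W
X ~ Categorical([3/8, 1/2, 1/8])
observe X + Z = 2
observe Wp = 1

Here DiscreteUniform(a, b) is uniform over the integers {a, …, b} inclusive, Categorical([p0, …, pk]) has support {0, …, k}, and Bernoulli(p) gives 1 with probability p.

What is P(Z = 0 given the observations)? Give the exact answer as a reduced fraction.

P(Z = 0 | obs) = 1/2

Enumerate traces; 72 have nonzero weight after conditioning:
  (Z=0, V=0, U=2, Y=1, W=1, X=2) weight 1/480
  (Z=0, V=0, U=2, Y=2, W=1, X=2) weight 1/480
  (Z=0, V=0, U=2, Y=3, W=1, X=2) weight 1/480
  (Z=0, V=0, U=3, Y=1, W=1, X=2) weight 1/480
  (Z=0, V=0, U=3, Y=2, W=1, X=2) weight 1/480
  (Z=0, V=0, U=3, Y=3, W=1, X=2) weight 1/480
  (Z=0, V=0, U=4, Y=1, W=1, X=2) weight 1/480
  (Z=0, V=0, U=4, Y=2, W=1, X=2) weight 1/480
  (Z=1, V=0, U=2, Y=1, W=1, X=1) weight 1/480
  … 63 more
Group by Z:
  weight(Z=0) = 11/240
  weight(Z=1) = 11/240
Total weight = 11/240 + 11/240 = 11/120
P(Z=0 | obs) = 11/240 / 11/120 = 1/2
P(Z=1 | obs) = 11/240 / 11/120 = 1/2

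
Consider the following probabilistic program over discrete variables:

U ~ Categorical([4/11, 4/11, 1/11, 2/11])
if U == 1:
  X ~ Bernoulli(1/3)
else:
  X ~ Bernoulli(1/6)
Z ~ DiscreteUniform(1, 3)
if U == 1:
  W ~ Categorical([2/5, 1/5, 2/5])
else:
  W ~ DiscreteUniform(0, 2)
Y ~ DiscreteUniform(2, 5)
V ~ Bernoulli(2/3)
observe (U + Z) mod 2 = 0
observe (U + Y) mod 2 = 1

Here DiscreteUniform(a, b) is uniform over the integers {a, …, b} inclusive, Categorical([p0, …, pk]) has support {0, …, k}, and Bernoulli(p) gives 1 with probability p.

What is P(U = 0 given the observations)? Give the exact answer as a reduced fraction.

Enumerate traces; 144 have nonzero weight after conditioning:
  (U=0, X=0, Z=2, W=0, Y=3, V=0) weight 5/1782
  (U=0, X=0, Z=2, W=0, Y=3, V=1) weight 5/891
  (U=0, X=0, Z=2, W=0, Y=5, V=0) weight 5/1782
  (U=0, X=0, Z=2, W=0, Y=5, V=1) weight 5/891
  (U=0, X=0, Z=2, W=1, Y=3, V=0) weight 5/1782
  (U=0, X=0, Z=2, W=1, Y=3, V=1) weight 5/891
  (U=0, X=0, Z=2, W=1, Y=5, V=0) weight 5/1782
  (U=0, X=0, Z=2, W=1, Y=5, V=1) weight 5/891
  (U=1, X=0, Z=1, W=0, Y=2, V=0) weight 4/1485
  (U=2, X=0, Z=2, W=0, Y=3, V=0) weight 5/7128
  … 134 more
Group by U:
  weight(U=0) = 2/33
  weight(U=1) = 4/33
  weight(U=2) = 1/66
  weight(U=3) = 2/33
Total weight = 2/33 + 4/33 + 1/66 + 2/33 = 17/66
P(U=0 | obs) = 2/33 / 17/66 = 4/17
P(U=1 | obs) = 4/33 / 17/66 = 8/17
P(U=2 | obs) = 1/66 / 17/66 = 1/17
P(U=3 | obs) = 2/33 / 17/66 = 4/17

P(U = 0 | obs) = 4/17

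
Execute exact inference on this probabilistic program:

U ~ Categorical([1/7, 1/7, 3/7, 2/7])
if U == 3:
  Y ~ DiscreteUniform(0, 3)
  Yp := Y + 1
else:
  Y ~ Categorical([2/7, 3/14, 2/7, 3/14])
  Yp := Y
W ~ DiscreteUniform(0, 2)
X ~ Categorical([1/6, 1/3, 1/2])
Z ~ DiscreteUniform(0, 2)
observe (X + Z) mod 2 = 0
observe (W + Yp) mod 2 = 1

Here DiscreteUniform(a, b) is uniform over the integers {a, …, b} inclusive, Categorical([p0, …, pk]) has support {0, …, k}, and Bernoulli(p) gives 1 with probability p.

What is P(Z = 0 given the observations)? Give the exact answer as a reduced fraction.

Enumerate traces; 120 have nonzero weight after conditioning:
  (U=0, Y=0, W=1, X=0, Z=0) weight 1/1323
  (U=0, Y=0, W=1, X=0, Z=2) weight 1/1323
  (U=0, Y=0, W=1, X=1, Z=1) weight 2/1323
  (U=0, Y=0, W=1, X=2, Z=0) weight 1/441
  (U=0, Y=0, W=1, X=2, Z=2) weight 1/441
  (U=0, Y=1, W=0, X=0, Z=0) weight 1/1764
  (U=0, Y=1, W=0, X=0, Z=2) weight 1/1764
  (U=0, Y=1, W=0, X=1, Z=1) weight 1/882
  … 112 more
Group by Z:
  weight(Z=0) = 142/1323
  weight(Z=1) = 71/1323
  weight(Z=2) = 142/1323
Total weight = 142/1323 + 71/1323 + 142/1323 = 355/1323
P(Z=0 | obs) = 142/1323 / 355/1323 = 2/5
P(Z=1 | obs) = 71/1323 / 355/1323 = 1/5
P(Z=2 | obs) = 142/1323 / 355/1323 = 2/5

P(Z = 0 | obs) = 2/5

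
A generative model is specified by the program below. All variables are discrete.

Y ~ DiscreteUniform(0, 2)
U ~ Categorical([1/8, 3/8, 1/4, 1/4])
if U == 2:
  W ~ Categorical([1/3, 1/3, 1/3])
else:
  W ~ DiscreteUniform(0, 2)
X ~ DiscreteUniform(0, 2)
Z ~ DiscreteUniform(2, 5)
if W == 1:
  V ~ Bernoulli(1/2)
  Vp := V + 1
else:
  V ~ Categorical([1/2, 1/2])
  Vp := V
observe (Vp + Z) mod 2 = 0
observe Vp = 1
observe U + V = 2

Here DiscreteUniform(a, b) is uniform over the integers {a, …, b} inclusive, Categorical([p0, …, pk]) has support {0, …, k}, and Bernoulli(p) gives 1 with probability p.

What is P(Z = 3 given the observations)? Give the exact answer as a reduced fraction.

Enumerate traces; 54 have nonzero weight after conditioning:
  (Y=0, U=1, W=0, X=0, Z=3, V=1) weight 1/576
  (Y=0, U=1, W=0, X=0, Z=5, V=1) weight 1/576
  (Y=0, U=1, W=0, X=1, Z=3, V=1) weight 1/576
  (Y=0, U=1, W=0, X=1, Z=5, V=1) weight 1/576
  (Y=0, U=1, W=0, X=2, Z=3, V=1) weight 1/576
  (Y=0, U=1, W=0, X=2, Z=5, V=1) weight 1/576
  (Y=0, U=1, W=2, X=0, Z=3, V=1) weight 1/576
  (Y=0, U=1, W=2, X=0, Z=5, V=1) weight 1/576
  … 46 more
Group by Z:
  weight(Z=3) = 1/24
  weight(Z=5) = 1/24
Total weight = 1/24 + 1/24 = 1/12
P(Z=3 | obs) = 1/24 / 1/12 = 1/2
P(Z=5 | obs) = 1/24 / 1/12 = 1/2

P(Z = 3 | obs) = 1/2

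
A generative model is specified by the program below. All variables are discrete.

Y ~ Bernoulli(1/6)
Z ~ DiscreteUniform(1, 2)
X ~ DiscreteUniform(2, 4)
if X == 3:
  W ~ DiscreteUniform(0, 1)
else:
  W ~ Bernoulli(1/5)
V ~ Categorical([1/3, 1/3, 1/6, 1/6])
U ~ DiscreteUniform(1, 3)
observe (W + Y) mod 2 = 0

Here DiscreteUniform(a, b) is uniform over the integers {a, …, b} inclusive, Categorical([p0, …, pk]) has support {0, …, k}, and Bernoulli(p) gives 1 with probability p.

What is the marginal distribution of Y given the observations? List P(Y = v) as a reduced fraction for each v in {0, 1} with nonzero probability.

P(Y=0) = 35/38, P(Y=1) = 3/38

Enumerate traces; 144 have nonzero weight after conditioning:
  (Y=0, Z=1, X=2, W=0, V=0, U=1) weight 1/81
  (Y=0, Z=1, X=2, W=0, V=0, U=2) weight 1/81
  (Y=0, Z=1, X=2, W=0, V=0, U=3) weight 1/81
  (Y=0, Z=1, X=2, W=0, V=1, U=1) weight 1/81
  (Y=0, Z=1, X=2, W=0, V=1, U=2) weight 1/81
  (Y=0, Z=1, X=2, W=0, V=1, U=3) weight 1/81
  (Y=0, Z=1, X=2, W=0, V=2, U=1) weight 1/162
  (Y=0, Z=1, X=2, W=0, V=2, U=2) weight 1/162
  (Y=1, Z=1, X=2, W=1, V=0, U=1) weight 1/1620
  … 135 more
Group by Y:
  weight(Y=0) = 7/12
  weight(Y=1) = 1/20
Total weight = 7/12 + 1/20 = 19/30
P(Y=0 | obs) = 7/12 / 19/30 = 35/38
P(Y=1 | obs) = 1/20 / 19/30 = 3/38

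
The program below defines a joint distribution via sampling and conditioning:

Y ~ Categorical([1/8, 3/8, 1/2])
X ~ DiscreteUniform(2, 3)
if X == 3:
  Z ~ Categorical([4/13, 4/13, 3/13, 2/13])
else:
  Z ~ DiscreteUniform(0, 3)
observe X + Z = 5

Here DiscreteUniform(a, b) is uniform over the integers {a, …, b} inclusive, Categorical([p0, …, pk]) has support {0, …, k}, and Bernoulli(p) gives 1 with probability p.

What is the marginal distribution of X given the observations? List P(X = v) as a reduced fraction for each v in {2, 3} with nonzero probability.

Enumerate traces; 6 have nonzero weight after conditioning:
  (Y=0, X=2, Z=3) weight 1/64
  (Y=0, X=3, Z=2) weight 3/208
  (Y=1, X=2, Z=3) weight 3/64
  (Y=1, X=3, Z=2) weight 9/208
  (Y=2, X=2, Z=3) weight 1/16
  (Y=2, X=3, Z=2) weight 3/52
Group by X:
  weight(X=2) = 1/8
  weight(X=3) = 3/26
Total weight = 1/8 + 3/26 = 25/104
P(X=2 | obs) = 1/8 / 25/104 = 13/25
P(X=3 | obs) = 3/26 / 25/104 = 12/25

P(X=2) = 13/25, P(X=3) = 12/25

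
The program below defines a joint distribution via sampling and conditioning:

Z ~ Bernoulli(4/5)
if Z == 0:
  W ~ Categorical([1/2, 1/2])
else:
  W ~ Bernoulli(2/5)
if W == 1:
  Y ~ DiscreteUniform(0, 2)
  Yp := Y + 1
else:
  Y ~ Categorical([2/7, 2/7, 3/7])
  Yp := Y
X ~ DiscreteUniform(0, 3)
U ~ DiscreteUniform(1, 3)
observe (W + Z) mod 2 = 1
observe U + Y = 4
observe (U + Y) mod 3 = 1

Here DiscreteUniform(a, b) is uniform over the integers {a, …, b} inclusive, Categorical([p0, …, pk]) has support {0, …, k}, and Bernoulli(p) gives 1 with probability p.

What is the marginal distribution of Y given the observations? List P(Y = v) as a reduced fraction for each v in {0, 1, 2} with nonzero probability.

Enumerate traces; 16 have nonzero weight after conditioning:
  (Z=0, W=1, Y=1, X=0, U=3) weight 1/360
  (Z=0, W=1, Y=1, X=1, U=3) weight 1/360
  (Z=0, W=1, Y=1, X=2, U=3) weight 1/360
  (Z=0, W=1, Y=1, X=3, U=3) weight 1/360
  (Z=0, W=1, Y=2, X=0, U=2) weight 1/360
  (Z=0, W=1, Y=2, X=1, U=2) weight 1/360
  (Z=0, W=1, Y=2, X=2, U=2) weight 1/360
  (Z=0, W=1, Y=2, X=3, U=2) weight 1/360
  … 8 more
Group by Y:
  weight(Y=1) = 179/3150
  weight(Y=2) = 251/3150
Total weight = 179/3150 + 251/3150 = 43/315
P(Y=1 | obs) = 179/3150 / 43/315 = 179/430
P(Y=2 | obs) = 251/3150 / 43/315 = 251/430

P(Y=1) = 179/430, P(Y=2) = 251/430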